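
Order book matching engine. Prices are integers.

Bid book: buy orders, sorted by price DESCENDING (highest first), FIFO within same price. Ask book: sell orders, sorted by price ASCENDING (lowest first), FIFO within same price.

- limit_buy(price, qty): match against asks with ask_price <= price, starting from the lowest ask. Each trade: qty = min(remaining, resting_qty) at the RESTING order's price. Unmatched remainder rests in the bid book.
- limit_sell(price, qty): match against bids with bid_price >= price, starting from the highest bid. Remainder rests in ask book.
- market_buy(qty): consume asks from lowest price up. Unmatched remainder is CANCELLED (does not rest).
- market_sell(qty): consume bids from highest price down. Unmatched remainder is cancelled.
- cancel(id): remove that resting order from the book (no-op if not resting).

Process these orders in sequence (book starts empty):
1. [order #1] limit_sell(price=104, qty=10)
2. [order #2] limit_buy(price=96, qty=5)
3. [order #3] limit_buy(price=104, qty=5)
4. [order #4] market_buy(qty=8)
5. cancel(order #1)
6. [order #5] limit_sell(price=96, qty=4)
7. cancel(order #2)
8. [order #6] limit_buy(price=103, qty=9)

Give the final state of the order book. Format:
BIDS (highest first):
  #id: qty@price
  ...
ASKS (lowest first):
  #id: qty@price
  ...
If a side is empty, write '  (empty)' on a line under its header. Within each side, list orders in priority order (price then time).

After op 1 [order #1] limit_sell(price=104, qty=10): fills=none; bids=[-] asks=[#1:10@104]
After op 2 [order #2] limit_buy(price=96, qty=5): fills=none; bids=[#2:5@96] asks=[#1:10@104]
After op 3 [order #3] limit_buy(price=104, qty=5): fills=#3x#1:5@104; bids=[#2:5@96] asks=[#1:5@104]
After op 4 [order #4] market_buy(qty=8): fills=#4x#1:5@104; bids=[#2:5@96] asks=[-]
After op 5 cancel(order #1): fills=none; bids=[#2:5@96] asks=[-]
After op 6 [order #5] limit_sell(price=96, qty=4): fills=#2x#5:4@96; bids=[#2:1@96] asks=[-]
After op 7 cancel(order #2): fills=none; bids=[-] asks=[-]
After op 8 [order #6] limit_buy(price=103, qty=9): fills=none; bids=[#6:9@103] asks=[-]

Answer: BIDS (highest first):
  #6: 9@103
ASKS (lowest first):
  (empty)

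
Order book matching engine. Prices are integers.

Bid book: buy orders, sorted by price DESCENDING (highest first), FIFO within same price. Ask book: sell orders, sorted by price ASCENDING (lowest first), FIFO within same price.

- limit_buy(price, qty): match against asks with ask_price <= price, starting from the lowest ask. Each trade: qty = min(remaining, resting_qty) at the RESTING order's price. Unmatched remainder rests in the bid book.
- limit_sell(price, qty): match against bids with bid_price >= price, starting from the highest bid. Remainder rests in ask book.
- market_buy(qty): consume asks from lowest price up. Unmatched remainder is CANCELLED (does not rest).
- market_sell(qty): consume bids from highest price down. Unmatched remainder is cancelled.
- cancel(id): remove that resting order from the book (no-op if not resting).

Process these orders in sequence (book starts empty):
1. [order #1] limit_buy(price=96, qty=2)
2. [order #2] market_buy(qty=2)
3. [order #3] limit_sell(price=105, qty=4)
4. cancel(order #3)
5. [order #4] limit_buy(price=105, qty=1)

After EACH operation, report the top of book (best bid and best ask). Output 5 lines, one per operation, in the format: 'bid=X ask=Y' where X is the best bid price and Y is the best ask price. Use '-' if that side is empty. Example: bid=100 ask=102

After op 1 [order #1] limit_buy(price=96, qty=2): fills=none; bids=[#1:2@96] asks=[-]
After op 2 [order #2] market_buy(qty=2): fills=none; bids=[#1:2@96] asks=[-]
After op 3 [order #3] limit_sell(price=105, qty=4): fills=none; bids=[#1:2@96] asks=[#3:4@105]
After op 4 cancel(order #3): fills=none; bids=[#1:2@96] asks=[-]
After op 5 [order #4] limit_buy(price=105, qty=1): fills=none; bids=[#4:1@105 #1:2@96] asks=[-]

Answer: bid=96 ask=-
bid=96 ask=-
bid=96 ask=105
bid=96 ask=-
bid=105 ask=-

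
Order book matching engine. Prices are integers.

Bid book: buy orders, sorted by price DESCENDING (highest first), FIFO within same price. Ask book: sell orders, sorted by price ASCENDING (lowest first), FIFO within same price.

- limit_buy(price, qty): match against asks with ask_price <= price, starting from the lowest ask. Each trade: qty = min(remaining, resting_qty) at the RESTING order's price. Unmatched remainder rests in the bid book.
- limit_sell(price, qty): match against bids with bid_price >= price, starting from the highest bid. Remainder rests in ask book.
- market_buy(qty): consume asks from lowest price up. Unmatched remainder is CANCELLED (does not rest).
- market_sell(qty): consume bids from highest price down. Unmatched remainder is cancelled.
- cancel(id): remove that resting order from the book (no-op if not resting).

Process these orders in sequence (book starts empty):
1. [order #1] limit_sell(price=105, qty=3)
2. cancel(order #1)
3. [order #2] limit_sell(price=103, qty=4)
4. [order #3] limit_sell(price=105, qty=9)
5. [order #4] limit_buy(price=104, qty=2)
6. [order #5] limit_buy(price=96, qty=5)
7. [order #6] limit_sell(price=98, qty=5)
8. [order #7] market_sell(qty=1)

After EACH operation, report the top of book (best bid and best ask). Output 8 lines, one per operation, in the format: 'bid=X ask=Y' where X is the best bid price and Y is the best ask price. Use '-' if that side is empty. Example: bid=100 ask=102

Answer: bid=- ask=105
bid=- ask=-
bid=- ask=103
bid=- ask=103
bid=- ask=103
bid=96 ask=103
bid=96 ask=98
bid=96 ask=98

Derivation:
After op 1 [order #1] limit_sell(price=105, qty=3): fills=none; bids=[-] asks=[#1:3@105]
After op 2 cancel(order #1): fills=none; bids=[-] asks=[-]
After op 3 [order #2] limit_sell(price=103, qty=4): fills=none; bids=[-] asks=[#2:4@103]
After op 4 [order #3] limit_sell(price=105, qty=9): fills=none; bids=[-] asks=[#2:4@103 #3:9@105]
After op 5 [order #4] limit_buy(price=104, qty=2): fills=#4x#2:2@103; bids=[-] asks=[#2:2@103 #3:9@105]
After op 6 [order #5] limit_buy(price=96, qty=5): fills=none; bids=[#5:5@96] asks=[#2:2@103 #3:9@105]
After op 7 [order #6] limit_sell(price=98, qty=5): fills=none; bids=[#5:5@96] asks=[#6:5@98 #2:2@103 #3:9@105]
After op 8 [order #7] market_sell(qty=1): fills=#5x#7:1@96; bids=[#5:4@96] asks=[#6:5@98 #2:2@103 #3:9@105]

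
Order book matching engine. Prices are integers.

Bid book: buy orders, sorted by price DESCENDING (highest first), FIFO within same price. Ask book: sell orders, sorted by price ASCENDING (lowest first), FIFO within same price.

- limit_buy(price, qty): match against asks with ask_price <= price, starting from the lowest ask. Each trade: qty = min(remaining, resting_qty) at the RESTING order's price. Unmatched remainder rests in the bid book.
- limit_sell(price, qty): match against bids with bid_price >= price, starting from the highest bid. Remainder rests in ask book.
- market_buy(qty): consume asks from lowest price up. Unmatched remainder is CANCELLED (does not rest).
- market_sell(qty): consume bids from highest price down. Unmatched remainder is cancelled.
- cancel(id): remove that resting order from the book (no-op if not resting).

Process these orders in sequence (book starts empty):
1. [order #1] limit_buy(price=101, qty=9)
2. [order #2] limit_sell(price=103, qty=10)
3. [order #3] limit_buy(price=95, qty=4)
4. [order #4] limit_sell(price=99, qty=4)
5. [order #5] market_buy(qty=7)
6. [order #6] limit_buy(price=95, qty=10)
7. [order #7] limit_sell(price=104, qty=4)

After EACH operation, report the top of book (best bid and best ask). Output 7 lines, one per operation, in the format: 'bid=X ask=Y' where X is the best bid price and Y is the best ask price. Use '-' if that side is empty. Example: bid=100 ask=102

After op 1 [order #1] limit_buy(price=101, qty=9): fills=none; bids=[#1:9@101] asks=[-]
After op 2 [order #2] limit_sell(price=103, qty=10): fills=none; bids=[#1:9@101] asks=[#2:10@103]
After op 3 [order #3] limit_buy(price=95, qty=4): fills=none; bids=[#1:9@101 #3:4@95] asks=[#2:10@103]
After op 4 [order #4] limit_sell(price=99, qty=4): fills=#1x#4:4@101; bids=[#1:5@101 #3:4@95] asks=[#2:10@103]
After op 5 [order #5] market_buy(qty=7): fills=#5x#2:7@103; bids=[#1:5@101 #3:4@95] asks=[#2:3@103]
After op 6 [order #6] limit_buy(price=95, qty=10): fills=none; bids=[#1:5@101 #3:4@95 #6:10@95] asks=[#2:3@103]
After op 7 [order #7] limit_sell(price=104, qty=4): fills=none; bids=[#1:5@101 #3:4@95 #6:10@95] asks=[#2:3@103 #7:4@104]

Answer: bid=101 ask=-
bid=101 ask=103
bid=101 ask=103
bid=101 ask=103
bid=101 ask=103
bid=101 ask=103
bid=101 ask=103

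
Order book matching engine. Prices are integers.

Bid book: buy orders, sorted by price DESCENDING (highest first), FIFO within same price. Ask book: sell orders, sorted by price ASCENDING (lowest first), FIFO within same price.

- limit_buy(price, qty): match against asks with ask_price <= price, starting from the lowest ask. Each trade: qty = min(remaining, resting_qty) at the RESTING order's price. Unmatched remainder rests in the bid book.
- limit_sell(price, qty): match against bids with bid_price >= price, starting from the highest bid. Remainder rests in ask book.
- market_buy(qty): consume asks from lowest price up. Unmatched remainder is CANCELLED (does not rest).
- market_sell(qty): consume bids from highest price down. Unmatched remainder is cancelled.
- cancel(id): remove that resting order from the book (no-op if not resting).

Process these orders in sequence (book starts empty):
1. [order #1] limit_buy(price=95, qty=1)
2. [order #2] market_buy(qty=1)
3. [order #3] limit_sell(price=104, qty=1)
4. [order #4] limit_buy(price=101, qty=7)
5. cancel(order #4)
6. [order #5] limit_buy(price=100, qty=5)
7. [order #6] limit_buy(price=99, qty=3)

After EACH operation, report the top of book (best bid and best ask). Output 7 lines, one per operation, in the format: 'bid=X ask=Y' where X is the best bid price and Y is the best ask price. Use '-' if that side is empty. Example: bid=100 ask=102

After op 1 [order #1] limit_buy(price=95, qty=1): fills=none; bids=[#1:1@95] asks=[-]
After op 2 [order #2] market_buy(qty=1): fills=none; bids=[#1:1@95] asks=[-]
After op 3 [order #3] limit_sell(price=104, qty=1): fills=none; bids=[#1:1@95] asks=[#3:1@104]
After op 4 [order #4] limit_buy(price=101, qty=7): fills=none; bids=[#4:7@101 #1:1@95] asks=[#3:1@104]
After op 5 cancel(order #4): fills=none; bids=[#1:1@95] asks=[#3:1@104]
After op 6 [order #5] limit_buy(price=100, qty=5): fills=none; bids=[#5:5@100 #1:1@95] asks=[#3:1@104]
After op 7 [order #6] limit_buy(price=99, qty=3): fills=none; bids=[#5:5@100 #6:3@99 #1:1@95] asks=[#3:1@104]

Answer: bid=95 ask=-
bid=95 ask=-
bid=95 ask=104
bid=101 ask=104
bid=95 ask=104
bid=100 ask=104
bid=100 ask=104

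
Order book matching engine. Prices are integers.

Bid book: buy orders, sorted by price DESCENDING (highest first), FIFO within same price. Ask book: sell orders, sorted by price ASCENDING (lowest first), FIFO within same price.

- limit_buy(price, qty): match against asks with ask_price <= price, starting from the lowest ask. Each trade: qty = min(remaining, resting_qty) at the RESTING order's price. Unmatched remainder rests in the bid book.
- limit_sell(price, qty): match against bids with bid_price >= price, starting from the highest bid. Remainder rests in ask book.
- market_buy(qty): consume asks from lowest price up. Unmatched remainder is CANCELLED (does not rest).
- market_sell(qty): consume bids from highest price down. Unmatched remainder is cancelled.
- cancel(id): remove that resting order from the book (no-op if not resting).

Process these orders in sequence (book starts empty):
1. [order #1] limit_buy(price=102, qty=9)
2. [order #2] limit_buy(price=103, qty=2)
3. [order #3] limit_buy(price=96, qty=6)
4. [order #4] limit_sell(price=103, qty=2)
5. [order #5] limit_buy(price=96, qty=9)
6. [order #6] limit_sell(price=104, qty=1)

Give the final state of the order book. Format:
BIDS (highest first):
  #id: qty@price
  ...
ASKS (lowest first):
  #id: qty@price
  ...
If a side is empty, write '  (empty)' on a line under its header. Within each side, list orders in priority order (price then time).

After op 1 [order #1] limit_buy(price=102, qty=9): fills=none; bids=[#1:9@102] asks=[-]
After op 2 [order #2] limit_buy(price=103, qty=2): fills=none; bids=[#2:2@103 #1:9@102] asks=[-]
After op 3 [order #3] limit_buy(price=96, qty=6): fills=none; bids=[#2:2@103 #1:9@102 #3:6@96] asks=[-]
After op 4 [order #4] limit_sell(price=103, qty=2): fills=#2x#4:2@103; bids=[#1:9@102 #3:6@96] asks=[-]
After op 5 [order #5] limit_buy(price=96, qty=9): fills=none; bids=[#1:9@102 #3:6@96 #5:9@96] asks=[-]
After op 6 [order #6] limit_sell(price=104, qty=1): fills=none; bids=[#1:9@102 #3:6@96 #5:9@96] asks=[#6:1@104]

Answer: BIDS (highest first):
  #1: 9@102
  #3: 6@96
  #5: 9@96
ASKS (lowest first):
  #6: 1@104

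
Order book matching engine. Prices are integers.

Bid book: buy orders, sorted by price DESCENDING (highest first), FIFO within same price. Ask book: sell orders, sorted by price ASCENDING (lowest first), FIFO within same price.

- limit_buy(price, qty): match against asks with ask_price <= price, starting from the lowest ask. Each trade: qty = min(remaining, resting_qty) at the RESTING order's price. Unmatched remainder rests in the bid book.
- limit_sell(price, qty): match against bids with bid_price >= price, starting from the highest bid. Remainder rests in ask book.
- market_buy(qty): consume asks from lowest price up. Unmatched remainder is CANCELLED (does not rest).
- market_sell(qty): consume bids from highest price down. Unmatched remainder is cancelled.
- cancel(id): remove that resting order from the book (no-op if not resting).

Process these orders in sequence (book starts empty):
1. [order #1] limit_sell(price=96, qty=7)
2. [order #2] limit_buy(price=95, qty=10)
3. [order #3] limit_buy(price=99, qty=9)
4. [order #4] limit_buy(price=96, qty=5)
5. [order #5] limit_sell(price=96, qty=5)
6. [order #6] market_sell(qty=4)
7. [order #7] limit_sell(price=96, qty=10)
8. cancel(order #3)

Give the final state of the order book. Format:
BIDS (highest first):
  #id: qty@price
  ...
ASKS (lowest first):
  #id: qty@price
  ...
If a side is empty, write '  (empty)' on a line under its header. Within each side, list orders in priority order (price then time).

Answer: BIDS (highest first):
  #2: 8@95
ASKS (lowest first):
  #7: 10@96

Derivation:
After op 1 [order #1] limit_sell(price=96, qty=7): fills=none; bids=[-] asks=[#1:7@96]
After op 2 [order #2] limit_buy(price=95, qty=10): fills=none; bids=[#2:10@95] asks=[#1:7@96]
After op 3 [order #3] limit_buy(price=99, qty=9): fills=#3x#1:7@96; bids=[#3:2@99 #2:10@95] asks=[-]
After op 4 [order #4] limit_buy(price=96, qty=5): fills=none; bids=[#3:2@99 #4:5@96 #2:10@95] asks=[-]
After op 5 [order #5] limit_sell(price=96, qty=5): fills=#3x#5:2@99 #4x#5:3@96; bids=[#4:2@96 #2:10@95] asks=[-]
After op 6 [order #6] market_sell(qty=4): fills=#4x#6:2@96 #2x#6:2@95; bids=[#2:8@95] asks=[-]
After op 7 [order #7] limit_sell(price=96, qty=10): fills=none; bids=[#2:8@95] asks=[#7:10@96]
After op 8 cancel(order #3): fills=none; bids=[#2:8@95] asks=[#7:10@96]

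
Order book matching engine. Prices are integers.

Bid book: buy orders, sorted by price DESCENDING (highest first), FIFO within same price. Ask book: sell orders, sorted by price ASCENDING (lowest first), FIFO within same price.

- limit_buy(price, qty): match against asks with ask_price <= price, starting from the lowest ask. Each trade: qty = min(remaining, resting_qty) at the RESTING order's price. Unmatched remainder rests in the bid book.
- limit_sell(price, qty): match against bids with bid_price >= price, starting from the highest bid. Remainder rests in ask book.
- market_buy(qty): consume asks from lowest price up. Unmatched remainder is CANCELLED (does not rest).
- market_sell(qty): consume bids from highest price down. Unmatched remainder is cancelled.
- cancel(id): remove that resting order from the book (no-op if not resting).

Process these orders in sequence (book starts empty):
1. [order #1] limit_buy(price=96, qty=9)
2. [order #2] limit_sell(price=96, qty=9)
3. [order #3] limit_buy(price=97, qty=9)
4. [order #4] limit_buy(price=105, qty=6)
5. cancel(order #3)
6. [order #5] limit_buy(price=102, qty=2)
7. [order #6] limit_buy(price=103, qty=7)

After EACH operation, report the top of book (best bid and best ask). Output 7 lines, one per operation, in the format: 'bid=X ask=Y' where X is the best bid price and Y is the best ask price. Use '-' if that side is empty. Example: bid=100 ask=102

Answer: bid=96 ask=-
bid=- ask=-
bid=97 ask=-
bid=105 ask=-
bid=105 ask=-
bid=105 ask=-
bid=105 ask=-

Derivation:
After op 1 [order #1] limit_buy(price=96, qty=9): fills=none; bids=[#1:9@96] asks=[-]
After op 2 [order #2] limit_sell(price=96, qty=9): fills=#1x#2:9@96; bids=[-] asks=[-]
After op 3 [order #3] limit_buy(price=97, qty=9): fills=none; bids=[#3:9@97] asks=[-]
After op 4 [order #4] limit_buy(price=105, qty=6): fills=none; bids=[#4:6@105 #3:9@97] asks=[-]
After op 5 cancel(order #3): fills=none; bids=[#4:6@105] asks=[-]
After op 6 [order #5] limit_buy(price=102, qty=2): fills=none; bids=[#4:6@105 #5:2@102] asks=[-]
After op 7 [order #6] limit_buy(price=103, qty=7): fills=none; bids=[#4:6@105 #6:7@103 #5:2@102] asks=[-]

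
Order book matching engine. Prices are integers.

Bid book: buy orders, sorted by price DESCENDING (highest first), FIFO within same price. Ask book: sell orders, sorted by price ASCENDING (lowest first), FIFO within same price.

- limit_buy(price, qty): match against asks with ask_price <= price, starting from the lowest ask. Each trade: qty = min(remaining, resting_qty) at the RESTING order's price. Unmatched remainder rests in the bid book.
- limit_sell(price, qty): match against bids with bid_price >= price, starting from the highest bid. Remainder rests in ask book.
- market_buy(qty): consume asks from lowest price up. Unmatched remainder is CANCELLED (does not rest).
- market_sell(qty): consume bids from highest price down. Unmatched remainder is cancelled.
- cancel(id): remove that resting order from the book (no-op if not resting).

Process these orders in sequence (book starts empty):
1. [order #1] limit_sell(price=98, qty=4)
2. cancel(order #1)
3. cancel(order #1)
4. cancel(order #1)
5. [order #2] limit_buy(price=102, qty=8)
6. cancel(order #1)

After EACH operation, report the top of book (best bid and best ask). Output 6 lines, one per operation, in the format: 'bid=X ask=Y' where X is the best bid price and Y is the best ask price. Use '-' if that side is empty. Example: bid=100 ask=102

Answer: bid=- ask=98
bid=- ask=-
bid=- ask=-
bid=- ask=-
bid=102 ask=-
bid=102 ask=-

Derivation:
After op 1 [order #1] limit_sell(price=98, qty=4): fills=none; bids=[-] asks=[#1:4@98]
After op 2 cancel(order #1): fills=none; bids=[-] asks=[-]
After op 3 cancel(order #1): fills=none; bids=[-] asks=[-]
After op 4 cancel(order #1): fills=none; bids=[-] asks=[-]
After op 5 [order #2] limit_buy(price=102, qty=8): fills=none; bids=[#2:8@102] asks=[-]
After op 6 cancel(order #1): fills=none; bids=[#2:8@102] asks=[-]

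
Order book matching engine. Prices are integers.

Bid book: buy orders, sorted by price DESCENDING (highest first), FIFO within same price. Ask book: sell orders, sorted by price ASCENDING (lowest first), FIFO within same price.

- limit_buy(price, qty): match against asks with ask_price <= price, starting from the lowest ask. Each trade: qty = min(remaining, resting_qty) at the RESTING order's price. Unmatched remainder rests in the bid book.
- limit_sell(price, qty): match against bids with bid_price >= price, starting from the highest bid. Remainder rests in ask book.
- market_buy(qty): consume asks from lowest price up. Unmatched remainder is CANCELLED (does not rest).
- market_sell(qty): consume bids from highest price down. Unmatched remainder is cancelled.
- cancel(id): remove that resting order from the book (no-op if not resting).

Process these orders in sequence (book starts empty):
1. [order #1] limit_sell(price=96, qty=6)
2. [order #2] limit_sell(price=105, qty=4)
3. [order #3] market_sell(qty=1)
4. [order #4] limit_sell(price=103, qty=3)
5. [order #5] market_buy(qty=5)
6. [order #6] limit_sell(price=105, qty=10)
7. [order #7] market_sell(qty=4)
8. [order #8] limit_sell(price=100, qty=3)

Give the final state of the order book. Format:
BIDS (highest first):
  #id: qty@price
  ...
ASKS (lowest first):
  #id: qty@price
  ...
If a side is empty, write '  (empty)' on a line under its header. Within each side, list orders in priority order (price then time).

After op 1 [order #1] limit_sell(price=96, qty=6): fills=none; bids=[-] asks=[#1:6@96]
After op 2 [order #2] limit_sell(price=105, qty=4): fills=none; bids=[-] asks=[#1:6@96 #2:4@105]
After op 3 [order #3] market_sell(qty=1): fills=none; bids=[-] asks=[#1:6@96 #2:4@105]
After op 4 [order #4] limit_sell(price=103, qty=3): fills=none; bids=[-] asks=[#1:6@96 #4:3@103 #2:4@105]
After op 5 [order #5] market_buy(qty=5): fills=#5x#1:5@96; bids=[-] asks=[#1:1@96 #4:3@103 #2:4@105]
After op 6 [order #6] limit_sell(price=105, qty=10): fills=none; bids=[-] asks=[#1:1@96 #4:3@103 #2:4@105 #6:10@105]
After op 7 [order #7] market_sell(qty=4): fills=none; bids=[-] asks=[#1:1@96 #4:3@103 #2:4@105 #6:10@105]
After op 8 [order #8] limit_sell(price=100, qty=3): fills=none; bids=[-] asks=[#1:1@96 #8:3@100 #4:3@103 #2:4@105 #6:10@105]

Answer: BIDS (highest first):
  (empty)
ASKS (lowest first):
  #1: 1@96
  #8: 3@100
  #4: 3@103
  #2: 4@105
  #6: 10@105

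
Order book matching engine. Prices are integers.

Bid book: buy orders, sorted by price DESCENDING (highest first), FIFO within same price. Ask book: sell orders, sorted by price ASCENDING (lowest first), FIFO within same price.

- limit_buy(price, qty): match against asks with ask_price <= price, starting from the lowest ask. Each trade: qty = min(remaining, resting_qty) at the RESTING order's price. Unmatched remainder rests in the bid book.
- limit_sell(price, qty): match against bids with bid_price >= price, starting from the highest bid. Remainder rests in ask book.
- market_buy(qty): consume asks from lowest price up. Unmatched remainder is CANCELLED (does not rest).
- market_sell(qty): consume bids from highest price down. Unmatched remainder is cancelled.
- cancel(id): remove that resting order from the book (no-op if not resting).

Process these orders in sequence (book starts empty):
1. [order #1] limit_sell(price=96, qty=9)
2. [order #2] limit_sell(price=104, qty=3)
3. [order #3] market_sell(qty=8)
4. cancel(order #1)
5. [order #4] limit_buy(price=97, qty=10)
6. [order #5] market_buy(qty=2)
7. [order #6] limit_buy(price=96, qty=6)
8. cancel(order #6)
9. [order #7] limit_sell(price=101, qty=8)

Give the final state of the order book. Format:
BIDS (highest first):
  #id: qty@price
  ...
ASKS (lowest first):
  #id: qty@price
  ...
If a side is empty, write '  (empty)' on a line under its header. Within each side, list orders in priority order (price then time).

After op 1 [order #1] limit_sell(price=96, qty=9): fills=none; bids=[-] asks=[#1:9@96]
After op 2 [order #2] limit_sell(price=104, qty=3): fills=none; bids=[-] asks=[#1:9@96 #2:3@104]
After op 3 [order #3] market_sell(qty=8): fills=none; bids=[-] asks=[#1:9@96 #2:3@104]
After op 4 cancel(order #1): fills=none; bids=[-] asks=[#2:3@104]
After op 5 [order #4] limit_buy(price=97, qty=10): fills=none; bids=[#4:10@97] asks=[#2:3@104]
After op 6 [order #5] market_buy(qty=2): fills=#5x#2:2@104; bids=[#4:10@97] asks=[#2:1@104]
After op 7 [order #6] limit_buy(price=96, qty=6): fills=none; bids=[#4:10@97 #6:6@96] asks=[#2:1@104]
After op 8 cancel(order #6): fills=none; bids=[#4:10@97] asks=[#2:1@104]
After op 9 [order #7] limit_sell(price=101, qty=8): fills=none; bids=[#4:10@97] asks=[#7:8@101 #2:1@104]

Answer: BIDS (highest first):
  #4: 10@97
ASKS (lowest first):
  #7: 8@101
  #2: 1@104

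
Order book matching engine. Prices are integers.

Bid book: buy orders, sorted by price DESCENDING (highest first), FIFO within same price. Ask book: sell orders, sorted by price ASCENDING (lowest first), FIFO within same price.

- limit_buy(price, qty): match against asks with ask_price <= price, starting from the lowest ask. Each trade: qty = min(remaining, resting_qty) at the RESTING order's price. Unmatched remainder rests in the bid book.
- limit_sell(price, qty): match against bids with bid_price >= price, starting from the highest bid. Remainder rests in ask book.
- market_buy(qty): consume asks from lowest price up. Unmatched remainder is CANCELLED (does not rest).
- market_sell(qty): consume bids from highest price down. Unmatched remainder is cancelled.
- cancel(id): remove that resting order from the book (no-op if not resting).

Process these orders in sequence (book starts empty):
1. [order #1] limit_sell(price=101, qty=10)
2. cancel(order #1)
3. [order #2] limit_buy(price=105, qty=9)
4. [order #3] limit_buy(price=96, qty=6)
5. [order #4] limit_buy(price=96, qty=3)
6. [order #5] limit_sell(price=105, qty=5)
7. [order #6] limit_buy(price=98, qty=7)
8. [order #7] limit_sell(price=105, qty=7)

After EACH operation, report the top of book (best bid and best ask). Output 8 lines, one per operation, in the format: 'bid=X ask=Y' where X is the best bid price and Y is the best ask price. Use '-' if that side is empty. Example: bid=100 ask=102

After op 1 [order #1] limit_sell(price=101, qty=10): fills=none; bids=[-] asks=[#1:10@101]
After op 2 cancel(order #1): fills=none; bids=[-] asks=[-]
After op 3 [order #2] limit_buy(price=105, qty=9): fills=none; bids=[#2:9@105] asks=[-]
After op 4 [order #3] limit_buy(price=96, qty=6): fills=none; bids=[#2:9@105 #3:6@96] asks=[-]
After op 5 [order #4] limit_buy(price=96, qty=3): fills=none; bids=[#2:9@105 #3:6@96 #4:3@96] asks=[-]
After op 6 [order #5] limit_sell(price=105, qty=5): fills=#2x#5:5@105; bids=[#2:4@105 #3:6@96 #4:3@96] asks=[-]
After op 7 [order #6] limit_buy(price=98, qty=7): fills=none; bids=[#2:4@105 #6:7@98 #3:6@96 #4:3@96] asks=[-]
After op 8 [order #7] limit_sell(price=105, qty=7): fills=#2x#7:4@105; bids=[#6:7@98 #3:6@96 #4:3@96] asks=[#7:3@105]

Answer: bid=- ask=101
bid=- ask=-
bid=105 ask=-
bid=105 ask=-
bid=105 ask=-
bid=105 ask=-
bid=105 ask=-
bid=98 ask=105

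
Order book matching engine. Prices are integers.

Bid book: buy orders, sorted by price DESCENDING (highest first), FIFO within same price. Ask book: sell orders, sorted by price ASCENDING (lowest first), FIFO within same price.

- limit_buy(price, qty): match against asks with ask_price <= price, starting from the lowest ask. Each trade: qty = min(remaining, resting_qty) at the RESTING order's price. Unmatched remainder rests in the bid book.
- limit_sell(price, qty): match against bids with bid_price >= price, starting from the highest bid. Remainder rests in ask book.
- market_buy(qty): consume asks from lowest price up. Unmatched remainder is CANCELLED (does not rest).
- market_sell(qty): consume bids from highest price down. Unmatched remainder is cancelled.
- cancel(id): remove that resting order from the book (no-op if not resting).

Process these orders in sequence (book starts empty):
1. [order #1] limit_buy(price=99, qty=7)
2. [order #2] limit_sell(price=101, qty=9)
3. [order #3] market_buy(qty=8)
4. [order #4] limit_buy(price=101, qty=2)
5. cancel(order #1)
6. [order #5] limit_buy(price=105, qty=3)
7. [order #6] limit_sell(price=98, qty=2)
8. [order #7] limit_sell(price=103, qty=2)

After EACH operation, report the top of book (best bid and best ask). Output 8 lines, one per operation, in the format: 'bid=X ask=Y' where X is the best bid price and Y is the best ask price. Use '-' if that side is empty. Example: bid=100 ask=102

After op 1 [order #1] limit_buy(price=99, qty=7): fills=none; bids=[#1:7@99] asks=[-]
After op 2 [order #2] limit_sell(price=101, qty=9): fills=none; bids=[#1:7@99] asks=[#2:9@101]
After op 3 [order #3] market_buy(qty=8): fills=#3x#2:8@101; bids=[#1:7@99] asks=[#2:1@101]
After op 4 [order #4] limit_buy(price=101, qty=2): fills=#4x#2:1@101; bids=[#4:1@101 #1:7@99] asks=[-]
After op 5 cancel(order #1): fills=none; bids=[#4:1@101] asks=[-]
After op 6 [order #5] limit_buy(price=105, qty=3): fills=none; bids=[#5:3@105 #4:1@101] asks=[-]
After op 7 [order #6] limit_sell(price=98, qty=2): fills=#5x#6:2@105; bids=[#5:1@105 #4:1@101] asks=[-]
After op 8 [order #7] limit_sell(price=103, qty=2): fills=#5x#7:1@105; bids=[#4:1@101] asks=[#7:1@103]

Answer: bid=99 ask=-
bid=99 ask=101
bid=99 ask=101
bid=101 ask=-
bid=101 ask=-
bid=105 ask=-
bid=105 ask=-
bid=101 ask=103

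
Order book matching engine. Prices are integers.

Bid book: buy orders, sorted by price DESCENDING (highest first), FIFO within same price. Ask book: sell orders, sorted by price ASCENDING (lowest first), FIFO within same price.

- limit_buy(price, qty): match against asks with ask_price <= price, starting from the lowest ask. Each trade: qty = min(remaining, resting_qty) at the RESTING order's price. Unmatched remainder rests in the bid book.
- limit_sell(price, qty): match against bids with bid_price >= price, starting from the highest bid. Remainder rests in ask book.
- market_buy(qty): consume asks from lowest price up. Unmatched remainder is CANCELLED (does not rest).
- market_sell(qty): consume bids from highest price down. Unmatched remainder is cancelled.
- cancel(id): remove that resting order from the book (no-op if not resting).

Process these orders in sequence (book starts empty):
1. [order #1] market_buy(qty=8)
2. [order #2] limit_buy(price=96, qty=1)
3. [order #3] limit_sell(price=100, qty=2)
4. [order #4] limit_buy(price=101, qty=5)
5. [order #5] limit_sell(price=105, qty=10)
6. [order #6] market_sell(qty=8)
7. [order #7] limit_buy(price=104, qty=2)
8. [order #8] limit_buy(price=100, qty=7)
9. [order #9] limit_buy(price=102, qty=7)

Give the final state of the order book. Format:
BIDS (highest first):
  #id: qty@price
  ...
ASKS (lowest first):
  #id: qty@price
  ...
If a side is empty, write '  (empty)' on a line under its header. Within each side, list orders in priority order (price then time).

After op 1 [order #1] market_buy(qty=8): fills=none; bids=[-] asks=[-]
After op 2 [order #2] limit_buy(price=96, qty=1): fills=none; bids=[#2:1@96] asks=[-]
After op 3 [order #3] limit_sell(price=100, qty=2): fills=none; bids=[#2:1@96] asks=[#3:2@100]
After op 4 [order #4] limit_buy(price=101, qty=5): fills=#4x#3:2@100; bids=[#4:3@101 #2:1@96] asks=[-]
After op 5 [order #5] limit_sell(price=105, qty=10): fills=none; bids=[#4:3@101 #2:1@96] asks=[#5:10@105]
After op 6 [order #6] market_sell(qty=8): fills=#4x#6:3@101 #2x#6:1@96; bids=[-] asks=[#5:10@105]
After op 7 [order #7] limit_buy(price=104, qty=2): fills=none; bids=[#7:2@104] asks=[#5:10@105]
After op 8 [order #8] limit_buy(price=100, qty=7): fills=none; bids=[#7:2@104 #8:7@100] asks=[#5:10@105]
After op 9 [order #9] limit_buy(price=102, qty=7): fills=none; bids=[#7:2@104 #9:7@102 #8:7@100] asks=[#5:10@105]

Answer: BIDS (highest first):
  #7: 2@104
  #9: 7@102
  #8: 7@100
ASKS (lowest first):
  #5: 10@105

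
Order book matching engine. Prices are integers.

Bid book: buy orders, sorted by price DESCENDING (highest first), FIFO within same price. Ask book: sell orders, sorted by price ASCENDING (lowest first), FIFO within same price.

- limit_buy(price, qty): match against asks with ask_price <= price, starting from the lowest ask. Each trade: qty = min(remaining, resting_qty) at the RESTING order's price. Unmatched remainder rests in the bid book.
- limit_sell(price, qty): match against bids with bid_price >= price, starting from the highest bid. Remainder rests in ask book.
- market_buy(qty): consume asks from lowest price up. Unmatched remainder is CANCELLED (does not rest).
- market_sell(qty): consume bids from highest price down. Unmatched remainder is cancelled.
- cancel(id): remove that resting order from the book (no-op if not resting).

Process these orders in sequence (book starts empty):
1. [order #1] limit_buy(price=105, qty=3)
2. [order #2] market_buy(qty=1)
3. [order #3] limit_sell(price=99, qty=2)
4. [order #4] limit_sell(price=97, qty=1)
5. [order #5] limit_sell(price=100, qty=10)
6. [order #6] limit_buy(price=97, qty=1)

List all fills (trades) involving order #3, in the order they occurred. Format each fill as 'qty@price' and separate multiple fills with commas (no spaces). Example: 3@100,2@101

After op 1 [order #1] limit_buy(price=105, qty=3): fills=none; bids=[#1:3@105] asks=[-]
After op 2 [order #2] market_buy(qty=1): fills=none; bids=[#1:3@105] asks=[-]
After op 3 [order #3] limit_sell(price=99, qty=2): fills=#1x#3:2@105; bids=[#1:1@105] asks=[-]
After op 4 [order #4] limit_sell(price=97, qty=1): fills=#1x#4:1@105; bids=[-] asks=[-]
After op 5 [order #5] limit_sell(price=100, qty=10): fills=none; bids=[-] asks=[#5:10@100]
After op 6 [order #6] limit_buy(price=97, qty=1): fills=none; bids=[#6:1@97] asks=[#5:10@100]

Answer: 2@105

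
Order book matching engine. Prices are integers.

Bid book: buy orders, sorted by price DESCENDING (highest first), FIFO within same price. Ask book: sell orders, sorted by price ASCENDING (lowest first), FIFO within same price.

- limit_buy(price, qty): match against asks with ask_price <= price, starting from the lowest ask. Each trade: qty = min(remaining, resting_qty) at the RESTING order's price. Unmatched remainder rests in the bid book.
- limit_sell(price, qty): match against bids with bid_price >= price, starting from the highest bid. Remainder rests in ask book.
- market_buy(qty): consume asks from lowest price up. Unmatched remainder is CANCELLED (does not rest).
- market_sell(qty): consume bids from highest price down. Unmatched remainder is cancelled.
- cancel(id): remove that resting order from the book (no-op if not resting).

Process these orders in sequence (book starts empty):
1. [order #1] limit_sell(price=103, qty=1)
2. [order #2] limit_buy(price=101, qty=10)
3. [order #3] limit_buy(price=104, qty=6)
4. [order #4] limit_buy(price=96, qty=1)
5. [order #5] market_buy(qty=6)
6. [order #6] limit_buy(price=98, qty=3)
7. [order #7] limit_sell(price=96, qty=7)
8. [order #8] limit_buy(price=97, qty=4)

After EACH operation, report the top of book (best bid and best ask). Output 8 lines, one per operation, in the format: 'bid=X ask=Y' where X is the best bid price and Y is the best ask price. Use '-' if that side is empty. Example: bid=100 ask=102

After op 1 [order #1] limit_sell(price=103, qty=1): fills=none; bids=[-] asks=[#1:1@103]
After op 2 [order #2] limit_buy(price=101, qty=10): fills=none; bids=[#2:10@101] asks=[#1:1@103]
After op 3 [order #3] limit_buy(price=104, qty=6): fills=#3x#1:1@103; bids=[#3:5@104 #2:10@101] asks=[-]
After op 4 [order #4] limit_buy(price=96, qty=1): fills=none; bids=[#3:5@104 #2:10@101 #4:1@96] asks=[-]
After op 5 [order #5] market_buy(qty=6): fills=none; bids=[#3:5@104 #2:10@101 #4:1@96] asks=[-]
After op 6 [order #6] limit_buy(price=98, qty=3): fills=none; bids=[#3:5@104 #2:10@101 #6:3@98 #4:1@96] asks=[-]
After op 7 [order #7] limit_sell(price=96, qty=7): fills=#3x#7:5@104 #2x#7:2@101; bids=[#2:8@101 #6:3@98 #4:1@96] asks=[-]
After op 8 [order #8] limit_buy(price=97, qty=4): fills=none; bids=[#2:8@101 #6:3@98 #8:4@97 #4:1@96] asks=[-]

Answer: bid=- ask=103
bid=101 ask=103
bid=104 ask=-
bid=104 ask=-
bid=104 ask=-
bid=104 ask=-
bid=101 ask=-
bid=101 ask=-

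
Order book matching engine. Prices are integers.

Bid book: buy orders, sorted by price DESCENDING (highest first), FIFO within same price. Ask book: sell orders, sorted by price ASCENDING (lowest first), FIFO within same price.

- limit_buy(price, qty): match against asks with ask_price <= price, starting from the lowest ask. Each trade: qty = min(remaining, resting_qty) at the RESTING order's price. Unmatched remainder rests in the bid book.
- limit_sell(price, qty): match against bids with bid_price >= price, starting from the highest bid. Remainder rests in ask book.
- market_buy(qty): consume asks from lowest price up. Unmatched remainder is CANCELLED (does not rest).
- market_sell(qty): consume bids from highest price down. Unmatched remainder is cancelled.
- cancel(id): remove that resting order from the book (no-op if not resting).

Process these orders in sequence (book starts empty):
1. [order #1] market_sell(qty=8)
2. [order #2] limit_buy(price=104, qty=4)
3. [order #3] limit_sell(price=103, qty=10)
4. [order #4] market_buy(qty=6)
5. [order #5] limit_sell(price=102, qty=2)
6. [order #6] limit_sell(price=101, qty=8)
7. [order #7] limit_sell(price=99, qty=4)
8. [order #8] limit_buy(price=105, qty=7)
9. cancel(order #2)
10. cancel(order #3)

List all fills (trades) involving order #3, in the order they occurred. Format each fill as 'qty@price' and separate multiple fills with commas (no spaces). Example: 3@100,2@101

Answer: 4@104,6@103

Derivation:
After op 1 [order #1] market_sell(qty=8): fills=none; bids=[-] asks=[-]
After op 2 [order #2] limit_buy(price=104, qty=4): fills=none; bids=[#2:4@104] asks=[-]
After op 3 [order #3] limit_sell(price=103, qty=10): fills=#2x#3:4@104; bids=[-] asks=[#3:6@103]
After op 4 [order #4] market_buy(qty=6): fills=#4x#3:6@103; bids=[-] asks=[-]
After op 5 [order #5] limit_sell(price=102, qty=2): fills=none; bids=[-] asks=[#5:2@102]
After op 6 [order #6] limit_sell(price=101, qty=8): fills=none; bids=[-] asks=[#6:8@101 #5:2@102]
After op 7 [order #7] limit_sell(price=99, qty=4): fills=none; bids=[-] asks=[#7:4@99 #6:8@101 #5:2@102]
After op 8 [order #8] limit_buy(price=105, qty=7): fills=#8x#7:4@99 #8x#6:3@101; bids=[-] asks=[#6:5@101 #5:2@102]
After op 9 cancel(order #2): fills=none; bids=[-] asks=[#6:5@101 #5:2@102]
After op 10 cancel(order #3): fills=none; bids=[-] asks=[#6:5@101 #5:2@102]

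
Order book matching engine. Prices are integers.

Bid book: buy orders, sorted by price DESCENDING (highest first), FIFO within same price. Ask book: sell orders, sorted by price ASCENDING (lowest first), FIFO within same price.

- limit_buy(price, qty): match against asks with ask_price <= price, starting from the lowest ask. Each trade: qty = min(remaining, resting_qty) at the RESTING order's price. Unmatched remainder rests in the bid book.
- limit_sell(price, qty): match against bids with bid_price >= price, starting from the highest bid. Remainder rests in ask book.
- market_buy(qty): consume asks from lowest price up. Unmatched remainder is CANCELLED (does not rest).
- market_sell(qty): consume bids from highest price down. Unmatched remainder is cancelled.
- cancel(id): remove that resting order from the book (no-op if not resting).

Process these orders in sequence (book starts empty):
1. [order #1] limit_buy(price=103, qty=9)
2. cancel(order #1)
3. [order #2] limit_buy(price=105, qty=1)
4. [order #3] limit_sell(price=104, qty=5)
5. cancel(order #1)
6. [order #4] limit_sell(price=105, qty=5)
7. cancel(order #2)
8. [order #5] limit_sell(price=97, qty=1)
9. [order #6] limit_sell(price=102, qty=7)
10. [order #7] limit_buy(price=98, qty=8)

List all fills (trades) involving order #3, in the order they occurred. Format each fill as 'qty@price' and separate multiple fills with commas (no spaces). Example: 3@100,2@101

Answer: 1@105

Derivation:
After op 1 [order #1] limit_buy(price=103, qty=9): fills=none; bids=[#1:9@103] asks=[-]
After op 2 cancel(order #1): fills=none; bids=[-] asks=[-]
After op 3 [order #2] limit_buy(price=105, qty=1): fills=none; bids=[#2:1@105] asks=[-]
After op 4 [order #3] limit_sell(price=104, qty=5): fills=#2x#3:1@105; bids=[-] asks=[#3:4@104]
After op 5 cancel(order #1): fills=none; bids=[-] asks=[#3:4@104]
After op 6 [order #4] limit_sell(price=105, qty=5): fills=none; bids=[-] asks=[#3:4@104 #4:5@105]
After op 7 cancel(order #2): fills=none; bids=[-] asks=[#3:4@104 #4:5@105]
After op 8 [order #5] limit_sell(price=97, qty=1): fills=none; bids=[-] asks=[#5:1@97 #3:4@104 #4:5@105]
After op 9 [order #6] limit_sell(price=102, qty=7): fills=none; bids=[-] asks=[#5:1@97 #6:7@102 #3:4@104 #4:5@105]
After op 10 [order #7] limit_buy(price=98, qty=8): fills=#7x#5:1@97; bids=[#7:7@98] asks=[#6:7@102 #3:4@104 #4:5@105]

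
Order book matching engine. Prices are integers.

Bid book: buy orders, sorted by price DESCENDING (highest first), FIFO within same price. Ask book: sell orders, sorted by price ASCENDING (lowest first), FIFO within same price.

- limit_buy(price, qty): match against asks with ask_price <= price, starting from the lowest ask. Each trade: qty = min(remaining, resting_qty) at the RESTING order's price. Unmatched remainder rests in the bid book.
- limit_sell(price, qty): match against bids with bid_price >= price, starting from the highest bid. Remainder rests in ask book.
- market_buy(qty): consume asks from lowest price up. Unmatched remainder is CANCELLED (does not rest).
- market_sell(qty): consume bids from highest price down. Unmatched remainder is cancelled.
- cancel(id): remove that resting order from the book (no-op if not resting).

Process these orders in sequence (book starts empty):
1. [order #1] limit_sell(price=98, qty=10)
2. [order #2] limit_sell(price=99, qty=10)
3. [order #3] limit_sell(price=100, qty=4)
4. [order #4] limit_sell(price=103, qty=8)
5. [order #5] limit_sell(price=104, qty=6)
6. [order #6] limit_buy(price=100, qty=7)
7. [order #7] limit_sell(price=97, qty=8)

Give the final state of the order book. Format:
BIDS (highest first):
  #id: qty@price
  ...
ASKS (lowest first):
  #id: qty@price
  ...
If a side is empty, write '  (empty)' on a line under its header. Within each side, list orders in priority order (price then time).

Answer: BIDS (highest first):
  (empty)
ASKS (lowest first):
  #7: 8@97
  #1: 3@98
  #2: 10@99
  #3: 4@100
  #4: 8@103
  #5: 6@104

Derivation:
After op 1 [order #1] limit_sell(price=98, qty=10): fills=none; bids=[-] asks=[#1:10@98]
After op 2 [order #2] limit_sell(price=99, qty=10): fills=none; bids=[-] asks=[#1:10@98 #2:10@99]
After op 3 [order #3] limit_sell(price=100, qty=4): fills=none; bids=[-] asks=[#1:10@98 #2:10@99 #3:4@100]
After op 4 [order #4] limit_sell(price=103, qty=8): fills=none; bids=[-] asks=[#1:10@98 #2:10@99 #3:4@100 #4:8@103]
After op 5 [order #5] limit_sell(price=104, qty=6): fills=none; bids=[-] asks=[#1:10@98 #2:10@99 #3:4@100 #4:8@103 #5:6@104]
After op 6 [order #6] limit_buy(price=100, qty=7): fills=#6x#1:7@98; bids=[-] asks=[#1:3@98 #2:10@99 #3:4@100 #4:8@103 #5:6@104]
After op 7 [order #7] limit_sell(price=97, qty=8): fills=none; bids=[-] asks=[#7:8@97 #1:3@98 #2:10@99 #3:4@100 #4:8@103 #5:6@104]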